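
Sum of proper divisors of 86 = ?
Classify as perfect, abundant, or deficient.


Proper divisors: 1, 2, 43
Sum = 1 + 2 + 43 = 46
46 < 86 → deficient

s(86) = 46 (deficient)


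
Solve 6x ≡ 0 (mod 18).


GCD(6, 18) = 6 divides 0
Divide: 1x ≡ 0 (mod 3)
x ≡ 0 (mod 3)


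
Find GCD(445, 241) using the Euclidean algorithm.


445 = 1 * 241 + 204
241 = 1 * 204 + 37
204 = 5 * 37 + 19
37 = 1 * 19 + 18
19 = 1 * 18 + 1
18 = 18 * 1 + 0
GCD = 1


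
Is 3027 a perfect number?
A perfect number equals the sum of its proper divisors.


Proper divisors of 3027: 1, 3, 1009
Sum = 1 + 3 + 1009 = 1013

No, 3027 is not perfect (1013 ≠ 3027)


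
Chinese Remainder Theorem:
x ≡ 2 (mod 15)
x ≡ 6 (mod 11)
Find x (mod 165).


M = 15*11 = 165
M1 = M/15 = 11, M2 = M/11 = 15
M1^(-1) mod 15 = 11, M2^(-1) mod 11 = 3
x = 2*11*11 + 6*15*3 = 512
512 mod 165 = 17
Check: 17 mod 15 = 2 ✓, 17 mod 11 = 6 ✓

x ≡ 17 (mod 165)


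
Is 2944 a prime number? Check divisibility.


2944 / 2 = 1472 (exact division)
2944 is NOT prime.

No, 2944 is not prime


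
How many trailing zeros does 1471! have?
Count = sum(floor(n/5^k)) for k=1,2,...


floor(1471/5) = 294
floor(1471/25) = 58
floor(1471/125) = 11
floor(1471/625) = 2
Total = 365

365 trailing zeros


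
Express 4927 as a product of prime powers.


4927 / 13 = 379
379 / 379 = 1
4927 = 13 × 379


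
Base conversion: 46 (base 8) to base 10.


46 (base 8) = 38 (decimal)
38 (decimal) = 38 (base 10)


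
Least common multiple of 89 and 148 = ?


GCD(89, 148) = 1
LCM = 89*148/1 = 13172/1 = 13172

LCM = 13172


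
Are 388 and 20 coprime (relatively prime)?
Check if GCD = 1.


Euclidean algorithm:
388 = 19 * 20 + 8
20 = 2 * 8 + 4
8 = 2 * 4 + 0
GCD(388, 20) = 4

No, not coprime (GCD = 4)


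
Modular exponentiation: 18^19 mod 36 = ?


18^1 mod 36 = 18
18^2 mod 36 = 0
18^3 mod 36 = 0
18^4 mod 36 = 0
18^5 mod 36 = 0
18^6 mod 36 = 0
18^7 mod 36 = 0
18^8 mod 36 = 0
18^9 mod 36 = 0
18^10 mod 36 = 0
18^11 mod 36 = 0
18^12 mod 36 = 0
18^13 mod 36 = 0
18^14 mod 36 = 0
18^15 mod 36 = 0
18^16 mod 36 = 0
18^17 mod 36 = 0
18^18 mod 36 = 0
18^19 mod 36 = 0


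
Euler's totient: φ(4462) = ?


4462 = 2 × 23 × 97
Prime factors: 2, 23, 97
φ(4462) = 4462 × (1-1/2) × (1-1/23) × (1-1/97)
= 4462 × 1/2 × 22/23 × 96/97 = 2112

φ(4462) = 2112


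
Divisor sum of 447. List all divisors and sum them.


Divisors of 447: 1, 3, 149, 447
Sum = 1 + 3 + 149 + 447 = 600

σ(447) = 600


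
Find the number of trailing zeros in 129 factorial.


floor(129/5) = 25
floor(129/25) = 5
floor(129/125) = 1
Total = 31

31 trailing zeros


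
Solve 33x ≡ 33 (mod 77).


GCD(33, 77) = 11 divides 33
Divide: 3x ≡ 3 (mod 7)
x ≡ 1 (mod 7)


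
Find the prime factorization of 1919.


1919 / 19 = 101
101 / 101 = 1
1919 = 19 × 101


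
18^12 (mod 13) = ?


18^1 mod 13 = 5
18^2 mod 13 = 12
18^3 mod 13 = 8
18^4 mod 13 = 1
18^5 mod 13 = 5
18^6 mod 13 = 12
18^7 mod 13 = 8
18^8 mod 13 = 1
18^9 mod 13 = 5
18^10 mod 13 = 12
18^11 mod 13 = 8
18^12 mod 13 = 1


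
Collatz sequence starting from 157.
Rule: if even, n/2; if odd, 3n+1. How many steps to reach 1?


157 → 472 → 236 → 118 → 59 → 178 → 89 → 268 → 134 → 67 → 202 → 101 → 304 → 152 → 76 → 38 → 19 → 58 → 29 → 88 → 44 → 22 → 11 → 34 → 17 → 52 → 26 → 13 → 40 → 20 → 10 → 5 → 16 → 8 → 4 → 2 → 1
Total steps = 36

36 steps


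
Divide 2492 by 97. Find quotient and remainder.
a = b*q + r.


2492 = 97 * 25 + 67
Check: 2425 + 67 = 2492

q = 25, r = 67


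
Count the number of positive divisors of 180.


180 = 2^2 × 3^2 × 5^1
d(180) = (2+1) × (2+1) × (1+1) = 18

18 divisors


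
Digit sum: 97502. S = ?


9 + 7 + 5 + 0 + 2 = 23


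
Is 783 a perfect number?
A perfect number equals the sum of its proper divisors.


Proper divisors of 783: 1, 3, 9, 27, 29, 87, 261
Sum = 1 + 3 + 9 + 27 + 29 + 87 + 261 = 417

No, 783 is not perfect (417 ≠ 783)


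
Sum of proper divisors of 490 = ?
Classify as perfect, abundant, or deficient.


Proper divisors: 1, 2, 5, 7, 10, 14, 35, 49, 70, 98, 245
Sum = 1 + 2 + 5 + 7 + 10 + 14 + 35 + 49 + 70 + 98 + 245 = 536
536 > 490 → abundant

s(490) = 536 (abundant)


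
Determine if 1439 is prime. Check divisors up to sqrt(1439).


Check divisors up to sqrt(1439) = 37.9342
No divisors found.
1439 is prime.

Yes, 1439 is prime


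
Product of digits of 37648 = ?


3 × 7 × 6 × 4 × 8 = 4032


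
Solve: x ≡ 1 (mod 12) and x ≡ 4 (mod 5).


M = 12*5 = 60
M1 = M/12 = 5, M2 = M/5 = 12
M1^(-1) mod 12 = 5, M2^(-1) mod 5 = 3
x = 1*5*5 + 4*12*3 = 169
169 mod 60 = 49
Check: 49 mod 12 = 1 ✓, 49 mod 5 = 4 ✓

x ≡ 49 (mod 60)


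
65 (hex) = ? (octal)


65 (base 16) = 101 (decimal)
101 (decimal) = 145 (base 8)


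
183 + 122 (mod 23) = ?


183 + 122 = 305
305 mod 23 = 6


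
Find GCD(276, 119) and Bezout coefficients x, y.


Tabular extended Euclidean (each row: r = 276*s + 119*t):
r=276, s=1, t=0
r=119, s=0, t=1
q=2: r=38, s=1, t=-2   [276*(1) + 119*(-2) = 38]
q=3: r=5, s=-3, t=7   [276*(-3) + 119*(7) = 5]
q=7: r=3, s=22, t=-51   [276*(22) + 119*(-51) = 3]
q=1: r=2, s=-25, t=58   [276*(-25) + 119*(58) = 2]
q=1: r=1, s=47, t=-109   [276*(47) + 119*(-109) = 1]
q=2: r=0, s=-119, t=276   [276*(-119) + 119*(276) = 0]
GCD = 1; from the row with r=1: x=47, y=-109
Check: 276*(47) + 119*(-109) = 12972 - 12971 = 1

GCD = 1, x = 47, y = -109


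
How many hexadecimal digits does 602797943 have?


602797943 in base 16 = 23EDF777
Number of digits = 8

8 digits (base 16)


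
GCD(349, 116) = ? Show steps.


349 = 3 * 116 + 1
116 = 116 * 1 + 0
GCD = 1


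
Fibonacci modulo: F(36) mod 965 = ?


F(k) mod 965 for k=1..36:
1, 1, 2, 3, 5, 8, 13, 21, 34, 55, 89, 144, 233, 377, 610, 22, 632, 654, 321, 10, 331, 341, 672, 48, 720, 768, 523, 326, 849, 210, 94, 304, 398, 702, 135, 837
F(36) mod 965 = 837


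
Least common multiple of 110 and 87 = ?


GCD(110, 87) = 1
LCM = 110*87/1 = 9570/1 = 9570

LCM = 9570


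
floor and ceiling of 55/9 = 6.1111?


55/9 = 6.1111
floor = 6
ceil = 7

floor = 6, ceil = 7


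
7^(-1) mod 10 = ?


Use the extended Euclidean algorithm on (10, 7); each row r = 10*s + 7*t:
r=10, s=1, t=0
r=7, s=0, t=1
q=1: r=3, s=1, t=-1   [10*(1) + 7*(-1) = 3]
q=2: r=1, s=-2, t=3   [10*(-2) + 7*(3) = 1]
q=3: r=0, s=7, t=-10   [10*(7) + 7*(-10) = 0]
GCD = 1 with t = 3, so 7*(3) ≡ 1 (mod 10)
Inverse = 3 mod 10 = 3
Check: 7 * 3 = 21 ≡ 1 (mod 10)

7^(-1) ≡ 3 (mod 10)


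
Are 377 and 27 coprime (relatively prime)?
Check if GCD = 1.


Euclidean algorithm:
377 = 13 * 27 + 26
27 = 1 * 26 + 1
26 = 26 * 1 + 0
GCD(377, 27) = 1

Yes, coprime (GCD = 1)


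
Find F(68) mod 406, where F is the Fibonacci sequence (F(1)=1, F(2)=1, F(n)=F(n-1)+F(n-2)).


F(k) mod 406 for k=1..68:
1, 1, 2, 3, 5, 8, 13, 21, 34, 55, 89, 144, 233, 377, 204, 175, 379, 148, 121, 269, 390, 253, 237, 84, 321, 405, 320, 319, 233, 146, 379, 119, 92, 211, 303, 108, 5, 113, 118, 231, 349, 174, 117, 291, 2, 293, 295, 182, 71, 253, 324, 171, 89, 260, 349, 203, 146, 349, 89, 32, 121, 153, 274, 21, 295, 316, 205, 115
F(68) mod 406 = 115


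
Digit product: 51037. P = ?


5 × 1 × 0 × 3 × 7 = 0


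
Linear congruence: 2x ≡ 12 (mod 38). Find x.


GCD(2, 38) = 2 divides 12
Divide: 1x ≡ 6 (mod 19)
x ≡ 6 (mod 19)


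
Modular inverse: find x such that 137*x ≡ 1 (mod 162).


Use the extended Euclidean algorithm on (162, 137); each row r = 162*s + 137*t:
r=162, s=1, t=0
r=137, s=0, t=1
q=1: r=25, s=1, t=-1   [162*(1) + 137*(-1) = 25]
q=5: r=12, s=-5, t=6   [162*(-5) + 137*(6) = 12]
q=2: r=1, s=11, t=-13   [162*(11) + 137*(-13) = 1]
q=12: r=0, s=-137, t=162   [162*(-137) + 137*(162) = 0]
GCD = 1 with t = -13, so 137*(-13) ≡ 1 (mod 162)
Inverse = -13 mod 162 = 149
Check: 137 * 149 = 20413 ≡ 1 (mod 162)

137^(-1) ≡ 149 (mod 162)


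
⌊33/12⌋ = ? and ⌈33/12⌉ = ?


33/12 = 2.7500
floor = 2
ceil = 3

floor = 2, ceil = 3


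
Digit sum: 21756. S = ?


2 + 1 + 7 + 5 + 6 = 21


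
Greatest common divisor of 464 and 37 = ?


464 = 12 * 37 + 20
37 = 1 * 20 + 17
20 = 1 * 17 + 3
17 = 5 * 3 + 2
3 = 1 * 2 + 1
2 = 2 * 1 + 0
GCD = 1


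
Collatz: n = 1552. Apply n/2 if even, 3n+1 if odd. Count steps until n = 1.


1552 → 776 → 388 → 194 → 97 → 292 → 146 → 73 → 220 → 110 → 55 → 166 → 83 → 250 → 125 → 376 → 188 → 94 → 47 → 142 → 71 → 214 → 107 → 322 → 161 → 484 → 242 → 121 → 364 → 182 → 91 → 274 → 137 → 412 → 206 → 103 → 310 → 155 → 466 → 233 → 700 → 350 → 175 → 526 → 263 → 790 → 395 → 1186 → 593 → 1780 → 890 → 445 → 1336 → 668 → 334 → 167 → 502 → 251 → 754 → 377 → 1132 → 566 → 283 → 850 → 425 → 1276 → 638 → 319 → 958 → 479 → 1438 → 719 → 2158 → 1079 → 3238 → 1619 → 4858 → 2429 → 7288 → 3644 → 1822 → 911 → 2734 → 1367 → 4102 → 2051 → 6154 → 3077 → 9232 → 4616 → 2308 → 1154 → 577 → 1732 → 866 → 433 → 1300 → 650 → 325 → 976 → 488 → 244 → 122 → 61 → 184 → 92 → 46 → 23 → 70 → 35 → 106 → 53 → 160 → 80 → 40 → 20 → 10 → 5 → 16 → 8 → 4 → 2 → 1
Total steps = 122

122 steps


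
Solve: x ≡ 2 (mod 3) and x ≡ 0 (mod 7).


M = 3*7 = 21
M1 = M/3 = 7, M2 = M/7 = 3
M1^(-1) mod 3 = 1, M2^(-1) mod 7 = 5
x = 2*7*1 + 0*3*5 = 14
14 mod 21 = 14
Check: 14 mod 3 = 2 ✓, 14 mod 7 = 0 ✓

x ≡ 14 (mod 21)


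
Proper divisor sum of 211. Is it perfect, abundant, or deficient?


Proper divisors: 1
Sum = 1 = 1
1 < 211 → deficient

s(211) = 1 (deficient)


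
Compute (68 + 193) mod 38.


68 + 193 = 261
261 mod 38 = 33


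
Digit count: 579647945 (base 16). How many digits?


579647945 in base 16 = 228CB9C9
Number of digits = 8

8 digits (base 16)


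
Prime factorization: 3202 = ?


3202 / 2 = 1601
1601 / 1601 = 1
3202 = 2 × 1601


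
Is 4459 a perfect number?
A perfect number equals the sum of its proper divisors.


Proper divisors of 4459: 1, 7, 13, 49, 91, 343, 637
Sum = 1 + 7 + 13 + 49 + 91 + 343 + 637 = 1141

No, 4459 is not perfect (1141 ≠ 4459)


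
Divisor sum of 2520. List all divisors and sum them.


Divisors of 2520: 1, 2, 3, 4, 5, 6, 7, 8, 9, 10, 12, 14, 15, 18, 20, 21, 24, 28, 30, 35, 36, 40, 42, 45, 56, 60, 63, 70, 72, 84, 90, 105, 120, 126, 140, 168, 180, 210, 252, 280, 315, 360, 420, 504, 630, 840, 1260, 2520
Sum = 1 + 2 + 3 + 4 + 5 + 6 + 7 + 8 + 9 + 10 + 12 + 14 + 15 + 18 + 20 + 21 + 24 + 28 + 30 + 35 + 36 + 40 + 42 + 45 + 56 + 60 + 63 + 70 + 72 + 84 + 90 + 105 + 120 + 126 + 140 + 168 + 180 + 210 + 252 + 280 + 315 + 360 + 420 + 504 + 630 + 840 + 1260 + 2520 = 9360

σ(2520) = 9360


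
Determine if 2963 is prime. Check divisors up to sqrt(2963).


Check divisors up to sqrt(2963) = 54.4334
No divisors found.
2963 is prime.

Yes, 2963 is prime


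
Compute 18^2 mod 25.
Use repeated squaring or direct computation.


18^1 mod 25 = 18
18^2 mod 25 = 24


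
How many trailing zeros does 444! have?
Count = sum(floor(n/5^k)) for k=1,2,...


floor(444/5) = 88
floor(444/25) = 17
floor(444/125) = 3
Total = 108

108 trailing zeros


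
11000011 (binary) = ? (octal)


11000011 (base 2) = 195 (decimal)
195 (decimal) = 303 (base 8)


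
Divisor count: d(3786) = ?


3786 = 2^1 × 3^1 × 631^1
d(3786) = (1+1) × (1+1) × (1+1) = 8

8 divisors


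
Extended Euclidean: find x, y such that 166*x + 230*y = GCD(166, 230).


Tabular extended Euclidean (each row: r = 166*s + 230*t):
r=166, s=1, t=0
r=230, s=0, t=1
q=0: r=166, s=1, t=0   [166*(1) + 230*(0) = 166]
q=1: r=64, s=-1, t=1   [166*(-1) + 230*(1) = 64]
q=2: r=38, s=3, t=-2   [166*(3) + 230*(-2) = 38]
q=1: r=26, s=-4, t=3   [166*(-4) + 230*(3) = 26]
q=1: r=12, s=7, t=-5   [166*(7) + 230*(-5) = 12]
q=2: r=2, s=-18, t=13   [166*(-18) + 230*(13) = 2]
q=6: r=0, s=115, t=-83   [166*(115) + 230*(-83) = 0]
GCD = 2; from the row with r=2: x=-18, y=13
Check: 166*(-18) + 230*(13) = -2988 + 2990 = 2

GCD = 2, x = -18, y = 13


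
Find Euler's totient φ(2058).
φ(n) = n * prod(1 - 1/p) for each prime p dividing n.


2058 = 2 × 3 × 7^3
Prime factors: 2, 3, 7
φ(2058) = 2058 × (1-1/2) × (1-1/3) × (1-1/7)
= 2058 × 1/2 × 2/3 × 6/7 = 588

φ(2058) = 588


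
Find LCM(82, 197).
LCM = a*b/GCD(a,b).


GCD(82, 197) = 1
LCM = 82*197/1 = 16154/1 = 16154

LCM = 16154


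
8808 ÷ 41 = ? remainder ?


8808 = 41 * 214 + 34
Check: 8774 + 34 = 8808

q = 214, r = 34


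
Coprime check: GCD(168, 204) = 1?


Euclidean algorithm:
204 = 1 * 168 + 36
168 = 4 * 36 + 24
36 = 1 * 24 + 12
24 = 2 * 12 + 0
GCD(168, 204) = 12

No, not coprime (GCD = 12)


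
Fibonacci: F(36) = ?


Sequence: 1, 1, 2, 3, 5, 8, 13, 21, 34, 55, 89, 144, 233, 377, 610, 987, 1597, 2584, 4181, 6765, 10946, 17711, 28657, 46368, 75025, 121393, 196418, 317811, 514229, 832040, 1346269, 2178309, 3524578, 5702887, 9227465, 14930352
F(36) = 14930352


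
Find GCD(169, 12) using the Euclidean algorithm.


169 = 14 * 12 + 1
12 = 12 * 1 + 0
GCD = 1


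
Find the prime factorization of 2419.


2419 / 41 = 59
59 / 59 = 1
2419 = 41 × 59


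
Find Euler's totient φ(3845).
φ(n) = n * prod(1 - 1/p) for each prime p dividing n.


3845 = 5 × 769
Prime factors: 5, 769
φ(3845) = 3845 × (1-1/5) × (1-1/769)
= 3845 × 4/5 × 768/769 = 3072

φ(3845) = 3072


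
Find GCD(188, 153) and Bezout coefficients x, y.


Tabular extended Euclidean (each row: r = 188*s + 153*t):
r=188, s=1, t=0
r=153, s=0, t=1
q=1: r=35, s=1, t=-1   [188*(1) + 153*(-1) = 35]
q=4: r=13, s=-4, t=5   [188*(-4) + 153*(5) = 13]
q=2: r=9, s=9, t=-11   [188*(9) + 153*(-11) = 9]
q=1: r=4, s=-13, t=16   [188*(-13) + 153*(16) = 4]
q=2: r=1, s=35, t=-43   [188*(35) + 153*(-43) = 1]
q=4: r=0, s=-153, t=188   [188*(-153) + 153*(188) = 0]
GCD = 1; from the row with r=1: x=35, y=-43
Check: 188*(35) + 153*(-43) = 6580 - 6579 = 1

GCD = 1, x = 35, y = -43


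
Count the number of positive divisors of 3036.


3036 = 2^2 × 3^1 × 11^1 × 23^1
d(3036) = (2+1) × (1+1) × (1+1) × (1+1) = 24

24 divisors


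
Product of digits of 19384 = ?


1 × 9 × 3 × 8 × 4 = 864


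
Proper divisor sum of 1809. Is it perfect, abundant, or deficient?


Proper divisors: 1, 3, 9, 27, 67, 201, 603
Sum = 1 + 3 + 9 + 27 + 67 + 201 + 603 = 911
911 < 1809 → deficient

s(1809) = 911 (deficient)


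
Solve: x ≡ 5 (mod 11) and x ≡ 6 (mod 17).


M = 11*17 = 187
M1 = M/11 = 17, M2 = M/17 = 11
M1^(-1) mod 11 = 2, M2^(-1) mod 17 = 14
x = 5*17*2 + 6*11*14 = 1094
1094 mod 187 = 159
Check: 159 mod 11 = 5 ✓, 159 mod 17 = 6 ✓

x ≡ 159 (mod 187)


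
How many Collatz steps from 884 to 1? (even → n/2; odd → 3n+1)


884 → 442 → 221 → 664 → 332 → 166 → 83 → 250 → 125 → 376 → 188 → 94 → 47 → 142 → 71 → 214 → 107 → 322 → 161 → 484 → 242 → 121 → 364 → 182 → 91 → 274 → 137 → 412 → 206 → 103 → 310 → 155 → 466 → 233 → 700 → 350 → 175 → 526 → 263 → 790 → 395 → 1186 → 593 → 1780 → 890 → 445 → 1336 → 668 → 334 → 167 → 502 → 251 → 754 → 377 → 1132 → 566 → 283 → 850 → 425 → 1276 → 638 → 319 → 958 → 479 → 1438 → 719 → 2158 → 1079 → 3238 → 1619 → 4858 → 2429 → 7288 → 3644 → 1822 → 911 → 2734 → 1367 → 4102 → 2051 → 6154 → 3077 → 9232 → 4616 → 2308 → 1154 → 577 → 1732 → 866 → 433 → 1300 → 650 → 325 → 976 → 488 → 244 → 122 → 61 → 184 → 92 → 46 → 23 → 70 → 35 → 106 → 53 → 160 → 80 → 40 → 20 → 10 → 5 → 16 → 8 → 4 → 2 → 1
Total steps = 116

116 steps


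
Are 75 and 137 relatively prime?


Euclidean algorithm:
137 = 1 * 75 + 62
75 = 1 * 62 + 13
62 = 4 * 13 + 10
13 = 1 * 10 + 3
10 = 3 * 3 + 1
3 = 3 * 1 + 0
GCD(75, 137) = 1

Yes, coprime (GCD = 1)


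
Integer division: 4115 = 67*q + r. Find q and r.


4115 = 67 * 61 + 28
Check: 4087 + 28 = 4115

q = 61, r = 28


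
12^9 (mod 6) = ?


12^1 mod 6 = 0
12^2 mod 6 = 0
12^3 mod 6 = 0
12^4 mod 6 = 0
12^5 mod 6 = 0
12^6 mod 6 = 0
12^7 mod 6 = 0
12^8 mod 6 = 0
12^9 mod 6 = 0


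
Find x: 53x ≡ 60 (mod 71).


GCD(53, 71) = 1, unique solution
a^(-1) mod 71 = 67
x = 67 * 60 mod 71 = 44

x ≡ 44 (mod 71)


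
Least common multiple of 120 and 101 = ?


GCD(120, 101) = 1
LCM = 120*101/1 = 12120/1 = 12120

LCM = 12120


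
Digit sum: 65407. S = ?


6 + 5 + 4 + 0 + 7 = 22


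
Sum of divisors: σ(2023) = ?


Divisors of 2023: 1, 7, 17, 119, 289, 2023
Sum = 1 + 7 + 17 + 119 + 289 + 2023 = 2456

σ(2023) = 2456


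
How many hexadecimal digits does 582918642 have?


582918642 in base 16 = 22BEA1F2
Number of digits = 8

8 digits (base 16)


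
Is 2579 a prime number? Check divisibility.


Check divisors up to sqrt(2579) = 50.7839
No divisors found.
2579 is prime.

Yes, 2579 is prime


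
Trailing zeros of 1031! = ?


floor(1031/5) = 206
floor(1031/25) = 41
floor(1031/125) = 8
floor(1031/625) = 1
Total = 256

256 trailing zeros


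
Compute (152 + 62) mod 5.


152 + 62 = 214
214 mod 5 = 4


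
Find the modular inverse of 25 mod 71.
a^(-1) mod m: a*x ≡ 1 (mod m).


Use the extended Euclidean algorithm on (71, 25); each row r = 71*s + 25*t:
r=71, s=1, t=0
r=25, s=0, t=1
q=2: r=21, s=1, t=-2   [71*(1) + 25*(-2) = 21]
q=1: r=4, s=-1, t=3   [71*(-1) + 25*(3) = 4]
q=5: r=1, s=6, t=-17   [71*(6) + 25*(-17) = 1]
q=4: r=0, s=-25, t=71   [71*(-25) + 25*(71) = 0]
GCD = 1 with t = -17, so 25*(-17) ≡ 1 (mod 71)
Inverse = -17 mod 71 = 54
Check: 25 * 54 = 1350 ≡ 1 (mod 71)

25^(-1) ≡ 54 (mod 71)


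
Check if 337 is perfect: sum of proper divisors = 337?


Proper divisors of 337: 1
Sum = 1 = 1

No, 337 is not perfect (1 ≠ 337)


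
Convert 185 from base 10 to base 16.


185 (base 10) = 185 (decimal)
185 (decimal) = B9 (base 16)


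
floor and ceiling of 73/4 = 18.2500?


73/4 = 18.2500
floor = 18
ceil = 19

floor = 18, ceil = 19


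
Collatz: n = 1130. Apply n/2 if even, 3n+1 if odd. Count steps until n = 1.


1130 → 565 → 1696 → 848 → 424 → 212 → 106 → 53 → 160 → 80 → 40 → 20 → 10 → 5 → 16 → 8 → 4 → 2 → 1
Total steps = 18

18 steps


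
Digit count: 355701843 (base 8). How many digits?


355701843 in base 8 = 2514712123
Number of digits = 10

10 digits (base 8)


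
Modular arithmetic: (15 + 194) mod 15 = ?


15 + 194 = 209
209 mod 15 = 14


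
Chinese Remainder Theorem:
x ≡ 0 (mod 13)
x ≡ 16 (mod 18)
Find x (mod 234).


M = 13*18 = 234
M1 = M/13 = 18, M2 = M/18 = 13
M1^(-1) mod 13 = 8, M2^(-1) mod 18 = 7
x = 0*18*8 + 16*13*7 = 1456
1456 mod 234 = 52
Check: 52 mod 13 = 0 ✓, 52 mod 18 = 16 ✓

x ≡ 52 (mod 234)


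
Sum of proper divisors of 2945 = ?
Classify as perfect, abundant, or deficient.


Proper divisors: 1, 5, 19, 31, 95, 155, 589
Sum = 1 + 5 + 19 + 31 + 95 + 155 + 589 = 895
895 < 2945 → deficient

s(2945) = 895 (deficient)


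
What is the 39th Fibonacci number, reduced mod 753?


F(k) mod 753 for k=1..39:
1, 1, 2, 3, 5, 8, 13, 21, 34, 55, 89, 144, 233, 377, 610, 234, 91, 325, 416, 741, 404, 392, 43, 435, 478, 160, 638, 45, 683, 728, 658, 633, 538, 418, 203, 621, 71, 692, 10
F(39) mod 753 = 10


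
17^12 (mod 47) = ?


17^1 mod 47 = 17
17^2 mod 47 = 7
17^3 mod 47 = 25
17^4 mod 47 = 2
17^5 mod 47 = 34
17^6 mod 47 = 14
17^7 mod 47 = 3
17^8 mod 47 = 4
17^9 mod 47 = 21
17^10 mod 47 = 28
17^11 mod 47 = 6
17^12 mod 47 = 8


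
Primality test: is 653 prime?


Check divisors up to sqrt(653) = 25.5539
No divisors found.
653 is prime.

Yes, 653 is prime


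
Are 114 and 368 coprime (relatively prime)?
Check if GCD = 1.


Euclidean algorithm:
368 = 3 * 114 + 26
114 = 4 * 26 + 10
26 = 2 * 10 + 6
10 = 1 * 6 + 4
6 = 1 * 4 + 2
4 = 2 * 2 + 0
GCD(114, 368) = 2

No, not coprime (GCD = 2)


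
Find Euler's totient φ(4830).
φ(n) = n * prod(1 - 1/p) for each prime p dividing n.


4830 = 2 × 3 × 5 × 7 × 23
Prime factors: 2, 3, 5, 7, 23
φ(4830) = 4830 × (1-1/2) × (1-1/3) × (1-1/5) × (1-1/7) × (1-1/23)
= 4830 × 1/2 × 2/3 × 4/5 × 6/7 × 22/23 = 1056

φ(4830) = 1056


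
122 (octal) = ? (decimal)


122 (base 8) = 82 (decimal)
82 (decimal) = 82 (base 10)


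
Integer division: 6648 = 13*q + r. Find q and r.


6648 = 13 * 511 + 5
Check: 6643 + 5 = 6648

q = 511, r = 5


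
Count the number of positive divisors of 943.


943 = 23^1 × 41^1
d(943) = (1+1) × (1+1) = 4

4 divisors


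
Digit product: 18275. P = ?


1 × 8 × 2 × 7 × 5 = 560


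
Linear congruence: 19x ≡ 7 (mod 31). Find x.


GCD(19, 31) = 1, unique solution
a^(-1) mod 31 = 18
x = 18 * 7 mod 31 = 2

x ≡ 2 (mod 31)


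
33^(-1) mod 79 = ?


Use the extended Euclidean algorithm on (79, 33); each row r = 79*s + 33*t:
r=79, s=1, t=0
r=33, s=0, t=1
q=2: r=13, s=1, t=-2   [79*(1) + 33*(-2) = 13]
q=2: r=7, s=-2, t=5   [79*(-2) + 33*(5) = 7]
q=1: r=6, s=3, t=-7   [79*(3) + 33*(-7) = 6]
q=1: r=1, s=-5, t=12   [79*(-5) + 33*(12) = 1]
q=6: r=0, s=33, t=-79   [79*(33) + 33*(-79) = 0]
GCD = 1 with t = 12, so 33*(12) ≡ 1 (mod 79)
Inverse = 12 mod 79 = 12
Check: 33 * 12 = 396 ≡ 1 (mod 79)

33^(-1) ≡ 12 (mod 79)


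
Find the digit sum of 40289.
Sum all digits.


4 + 0 + 2 + 8 + 9 = 23


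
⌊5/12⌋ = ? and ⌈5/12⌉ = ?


5/12 = 0.4167
floor = 0
ceil = 1

floor = 0, ceil = 1


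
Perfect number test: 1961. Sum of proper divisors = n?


Proper divisors of 1961: 1, 37, 53
Sum = 1 + 37 + 53 = 91

No, 1961 is not perfect (91 ≠ 1961)


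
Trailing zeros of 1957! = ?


floor(1957/5) = 391
floor(1957/25) = 78
floor(1957/125) = 15
floor(1957/625) = 3
Total = 487

487 trailing zeros


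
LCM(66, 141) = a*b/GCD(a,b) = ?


GCD(66, 141) = 3
LCM = 66*141/3 = 9306/3 = 3102

LCM = 3102


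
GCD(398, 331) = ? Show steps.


398 = 1 * 331 + 67
331 = 4 * 67 + 63
67 = 1 * 63 + 4
63 = 15 * 4 + 3
4 = 1 * 3 + 1
3 = 3 * 1 + 0
GCD = 1


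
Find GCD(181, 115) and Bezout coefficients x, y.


Tabular extended Euclidean (each row: r = 181*s + 115*t):
r=181, s=1, t=0
r=115, s=0, t=1
q=1: r=66, s=1, t=-1   [181*(1) + 115*(-1) = 66]
q=1: r=49, s=-1, t=2   [181*(-1) + 115*(2) = 49]
q=1: r=17, s=2, t=-3   [181*(2) + 115*(-3) = 17]
q=2: r=15, s=-5, t=8   [181*(-5) + 115*(8) = 15]
q=1: r=2, s=7, t=-11   [181*(7) + 115*(-11) = 2]
q=7: r=1, s=-54, t=85   [181*(-54) + 115*(85) = 1]
q=2: r=0, s=115, t=-181   [181*(115) + 115*(-181) = 0]
GCD = 1; from the row with r=1: x=-54, y=85
Check: 181*(-54) + 115*(85) = -9774 + 9775 = 1

GCD = 1, x = -54, y = 85


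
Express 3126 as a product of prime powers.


3126 / 2 = 1563
1563 / 3 = 521
521 / 521 = 1
3126 = 2 × 3 × 521


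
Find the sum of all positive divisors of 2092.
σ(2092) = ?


Divisors of 2092: 1, 2, 4, 523, 1046, 2092
Sum = 1 + 2 + 4 + 523 + 1046 + 2092 = 3668

σ(2092) = 3668


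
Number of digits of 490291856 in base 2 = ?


490291856 in base 2 = 11101001110010100001010010000
Number of digits = 29

29 digits (base 2)


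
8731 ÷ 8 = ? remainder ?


8731 = 8 * 1091 + 3
Check: 8728 + 3 = 8731

q = 1091, r = 3


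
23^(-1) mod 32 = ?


Use the extended Euclidean algorithm on (32, 23); each row r = 32*s + 23*t:
r=32, s=1, t=0
r=23, s=0, t=1
q=1: r=9, s=1, t=-1   [32*(1) + 23*(-1) = 9]
q=2: r=5, s=-2, t=3   [32*(-2) + 23*(3) = 5]
q=1: r=4, s=3, t=-4   [32*(3) + 23*(-4) = 4]
q=1: r=1, s=-5, t=7   [32*(-5) + 23*(7) = 1]
q=4: r=0, s=23, t=-32   [32*(23) + 23*(-32) = 0]
GCD = 1 with t = 7, so 23*(7) ≡ 1 (mod 32)
Inverse = 7 mod 32 = 7
Check: 23 * 7 = 161 ≡ 1 (mod 32)

23^(-1) ≡ 7 (mod 32)


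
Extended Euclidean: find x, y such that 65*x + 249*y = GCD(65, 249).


Tabular extended Euclidean (each row: r = 65*s + 249*t):
r=65, s=1, t=0
r=249, s=0, t=1
q=0: r=65, s=1, t=0   [65*(1) + 249*(0) = 65]
q=3: r=54, s=-3, t=1   [65*(-3) + 249*(1) = 54]
q=1: r=11, s=4, t=-1   [65*(4) + 249*(-1) = 11]
q=4: r=10, s=-19, t=5   [65*(-19) + 249*(5) = 10]
q=1: r=1, s=23, t=-6   [65*(23) + 249*(-6) = 1]
q=10: r=0, s=-249, t=65   [65*(-249) + 249*(65) = 0]
GCD = 1; from the row with r=1: x=23, y=-6
Check: 65*(23) + 249*(-6) = 1495 - 1494 = 1

GCD = 1, x = 23, y = -6


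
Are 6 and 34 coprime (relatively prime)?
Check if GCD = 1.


Euclidean algorithm:
34 = 5 * 6 + 4
6 = 1 * 4 + 2
4 = 2 * 2 + 0
GCD(6, 34) = 2

No, not coprime (GCD = 2)


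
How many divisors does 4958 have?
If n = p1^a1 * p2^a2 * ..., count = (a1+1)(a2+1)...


4958 = 2^1 × 37^1 × 67^1
d(4958) = (1+1) × (1+1) × (1+1) = 8

8 divisors


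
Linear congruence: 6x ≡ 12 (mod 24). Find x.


GCD(6, 24) = 6 divides 12
Divide: 1x ≡ 2 (mod 4)
x ≡ 2 (mod 4)


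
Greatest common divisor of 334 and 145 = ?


334 = 2 * 145 + 44
145 = 3 * 44 + 13
44 = 3 * 13 + 5
13 = 2 * 5 + 3
5 = 1 * 3 + 2
3 = 1 * 2 + 1
2 = 2 * 1 + 0
GCD = 1


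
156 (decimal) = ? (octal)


156 (base 10) = 156 (decimal)
156 (decimal) = 234 (base 8)


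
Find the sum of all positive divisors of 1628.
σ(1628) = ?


Divisors of 1628: 1, 2, 4, 11, 22, 37, 44, 74, 148, 407, 814, 1628
Sum = 1 + 2 + 4 + 11 + 22 + 37 + 44 + 74 + 148 + 407 + 814 + 1628 = 3192

σ(1628) = 3192


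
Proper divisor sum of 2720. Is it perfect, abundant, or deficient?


Proper divisors: 1, 2, 4, 5, 8, 10, 16, 17, 20, 32, 34, 40, 68, 80, 85, 136, 160, 170, 272, 340, 544, 680, 1360
Sum = 1 + 2 + 4 + 5 + 8 + 10 + 16 + 17 + 20 + 32 + 34 + 40 + 68 + 80 + 85 + 136 + 160 + 170 + 272 + 340 + 544 + 680 + 1360 = 4084
4084 > 2720 → abundant

s(2720) = 4084 (abundant)


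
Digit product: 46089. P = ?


4 × 6 × 0 × 8 × 9 = 0


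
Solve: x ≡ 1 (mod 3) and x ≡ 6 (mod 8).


M = 3*8 = 24
M1 = M/3 = 8, M2 = M/8 = 3
M1^(-1) mod 3 = 2, M2^(-1) mod 8 = 3
x = 1*8*2 + 6*3*3 = 70
70 mod 24 = 22
Check: 22 mod 3 = 1 ✓, 22 mod 8 = 6 ✓

x ≡ 22 (mod 24)


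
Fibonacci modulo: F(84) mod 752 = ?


F(k) mod 752 for k=1..84:
1, 1, 2, 3, 5, 8, 13, 21, 34, 55, 89, 144, 233, 377, 610, 235, 93, 328, 421, 749, 418, 415, 81, 496, 577, 321, 146, 467, 613, 328, 189, 517, 706, 471, 425, 144, 569, 713, 530, 491, 269, 8, 277, 285, 562, 95, 657, 0, 657, 657, 562, 467, 277, 744, 269, 261, 530, 39, 569, 608, 425, 281, 706, 235, 189, 424, 613, 285, 146, 431, 577, 256, 81, 337, 418, 3, 421, 424, 93, 517, 610, 375, 233, 608
F(84) mod 752 = 608


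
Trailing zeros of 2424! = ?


floor(2424/5) = 484
floor(2424/25) = 96
floor(2424/125) = 19
floor(2424/625) = 3
Total = 602

602 trailing zeros


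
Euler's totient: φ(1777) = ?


1777 = 1777
Prime factors: 1777
φ(1777) = 1777 × (1-1/1777)
= 1777 × 1776/1777 = 1776

φ(1777) = 1776


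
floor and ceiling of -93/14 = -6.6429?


-93/14 = -6.6429
floor = -7
ceil = -6

floor = -7, ceil = -6


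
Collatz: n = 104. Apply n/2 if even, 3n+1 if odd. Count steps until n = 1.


104 → 52 → 26 → 13 → 40 → 20 → 10 → 5 → 16 → 8 → 4 → 2 → 1
Total steps = 12

12 steps


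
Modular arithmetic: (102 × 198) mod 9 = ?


102 × 198 = 20196
20196 mod 9 = 0


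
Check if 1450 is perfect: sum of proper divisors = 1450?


Proper divisors of 1450: 1, 2, 5, 10, 25, 29, 50, 58, 145, 290, 725
Sum = 1 + 2 + 5 + 10 + 25 + 29 + 50 + 58 + 145 + 290 + 725 = 1340

No, 1450 is not perfect (1340 ≠ 1450)


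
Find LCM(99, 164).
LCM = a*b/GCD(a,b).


GCD(99, 164) = 1
LCM = 99*164/1 = 16236/1 = 16236

LCM = 16236


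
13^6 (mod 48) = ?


13^1 mod 48 = 13
13^2 mod 48 = 25
13^3 mod 48 = 37
13^4 mod 48 = 1
13^5 mod 48 = 13
13^6 mod 48 = 25


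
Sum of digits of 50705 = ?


5 + 0 + 7 + 0 + 5 = 17


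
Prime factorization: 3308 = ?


3308 / 2 = 1654
1654 / 2 = 827
827 / 827 = 1
3308 = 2^2 × 827


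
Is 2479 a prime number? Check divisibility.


2479 / 37 = 67 (exact division)
2479 is NOT prime.

No, 2479 is not prime


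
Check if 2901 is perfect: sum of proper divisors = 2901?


Proper divisors of 2901: 1, 3, 967
Sum = 1 + 3 + 967 = 971

No, 2901 is not perfect (971 ≠ 2901)


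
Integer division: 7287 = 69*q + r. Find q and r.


7287 = 69 * 105 + 42
Check: 7245 + 42 = 7287

q = 105, r = 42


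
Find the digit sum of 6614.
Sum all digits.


6 + 6 + 1 + 4 = 17


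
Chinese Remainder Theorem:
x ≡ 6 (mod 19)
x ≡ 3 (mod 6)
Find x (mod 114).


M = 19*6 = 114
M1 = M/19 = 6, M2 = M/6 = 19
M1^(-1) mod 19 = 16, M2^(-1) mod 6 = 1
x = 6*6*16 + 3*19*1 = 633
633 mod 114 = 63
Check: 63 mod 19 = 6 ✓, 63 mod 6 = 3 ✓

x ≡ 63 (mod 114)


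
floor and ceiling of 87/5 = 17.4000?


87/5 = 17.4000
floor = 17
ceil = 18

floor = 17, ceil = 18


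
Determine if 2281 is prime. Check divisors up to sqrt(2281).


Check divisors up to sqrt(2281) = 47.7598
No divisors found.
2281 is prime.

Yes, 2281 is prime


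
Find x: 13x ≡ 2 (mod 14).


GCD(13, 14) = 1, unique solution
a^(-1) mod 14 = 13
x = 13 * 2 mod 14 = 12

x ≡ 12 (mod 14)


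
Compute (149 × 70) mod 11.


149 × 70 = 10430
10430 mod 11 = 2


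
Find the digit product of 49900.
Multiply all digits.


4 × 9 × 9 × 0 × 0 = 0


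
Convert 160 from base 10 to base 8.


160 (base 10) = 160 (decimal)
160 (decimal) = 240 (base 8)


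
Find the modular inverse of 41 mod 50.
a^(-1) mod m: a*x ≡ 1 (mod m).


Use the extended Euclidean algorithm on (50, 41); each row r = 50*s + 41*t:
r=50, s=1, t=0
r=41, s=0, t=1
q=1: r=9, s=1, t=-1   [50*(1) + 41*(-1) = 9]
q=4: r=5, s=-4, t=5   [50*(-4) + 41*(5) = 5]
q=1: r=4, s=5, t=-6   [50*(5) + 41*(-6) = 4]
q=1: r=1, s=-9, t=11   [50*(-9) + 41*(11) = 1]
q=4: r=0, s=41, t=-50   [50*(41) + 41*(-50) = 0]
GCD = 1 with t = 11, so 41*(11) ≡ 1 (mod 50)
Inverse = 11 mod 50 = 11
Check: 41 * 11 = 451 ≡ 1 (mod 50)

41^(-1) ≡ 11 (mod 50)


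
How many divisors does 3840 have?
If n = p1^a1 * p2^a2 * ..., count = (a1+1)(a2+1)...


3840 = 2^8 × 3^1 × 5^1
d(3840) = (8+1) × (1+1) × (1+1) = 36

36 divisors


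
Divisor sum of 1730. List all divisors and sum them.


Divisors of 1730: 1, 2, 5, 10, 173, 346, 865, 1730
Sum = 1 + 2 + 5 + 10 + 173 + 346 + 865 + 1730 = 3132

σ(1730) = 3132


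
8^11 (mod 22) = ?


8^1 mod 22 = 8
8^2 mod 22 = 20
8^3 mod 22 = 6
8^4 mod 22 = 4
8^5 mod 22 = 10
8^6 mod 22 = 14
8^7 mod 22 = 2
8^8 mod 22 = 16
8^9 mod 22 = 18
8^10 mod 22 = 12
8^11 mod 22 = 8


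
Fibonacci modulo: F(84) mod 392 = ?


F(k) mod 392 for k=1..84:
1, 1, 2, 3, 5, 8, 13, 21, 34, 55, 89, 144, 233, 377, 218, 203, 29, 232, 261, 101, 362, 71, 41, 112, 153, 265, 26, 291, 317, 216, 141, 357, 106, 71, 177, 248, 33, 281, 314, 203, 125, 328, 61, 389, 58, 55, 113, 168, 281, 57, 338, 3, 341, 344, 293, 245, 146, 391, 145, 144, 289, 41, 330, 371, 309, 288, 205, 101, 306, 15, 321, 336, 265, 209, 82, 291, 373, 272, 253, 133, 386, 127, 121, 248
F(84) mod 392 = 248


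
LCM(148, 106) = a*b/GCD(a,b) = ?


GCD(148, 106) = 2
LCM = 148*106/2 = 15688/2 = 7844

LCM = 7844


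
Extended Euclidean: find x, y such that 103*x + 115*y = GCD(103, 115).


Tabular extended Euclidean (each row: r = 103*s + 115*t):
r=103, s=1, t=0
r=115, s=0, t=1
q=0: r=103, s=1, t=0   [103*(1) + 115*(0) = 103]
q=1: r=12, s=-1, t=1   [103*(-1) + 115*(1) = 12]
q=8: r=7, s=9, t=-8   [103*(9) + 115*(-8) = 7]
q=1: r=5, s=-10, t=9   [103*(-10) + 115*(9) = 5]
q=1: r=2, s=19, t=-17   [103*(19) + 115*(-17) = 2]
q=2: r=1, s=-48, t=43   [103*(-48) + 115*(43) = 1]
q=2: r=0, s=115, t=-103   [103*(115) + 115*(-103) = 0]
GCD = 1; from the row with r=1: x=-48, y=43
Check: 103*(-48) + 115*(43) = -4944 + 4945 = 1

GCD = 1, x = -48, y = 43


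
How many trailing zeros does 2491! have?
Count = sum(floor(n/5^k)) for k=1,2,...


floor(2491/5) = 498
floor(2491/25) = 99
floor(2491/125) = 19
floor(2491/625) = 3
Total = 619

619 trailing zeros


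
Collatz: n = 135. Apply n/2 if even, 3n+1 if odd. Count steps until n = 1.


135 → 406 → 203 → 610 → 305 → 916 → 458 → 229 → 688 → 344 → 172 → 86 → 43 → 130 → 65 → 196 → 98 → 49 → 148 → 74 → 37 → 112 → 56 → 28 → 14 → 7 → 22 → 11 → 34 → 17 → 52 → 26 → 13 → 40 → 20 → 10 → 5 → 16 → 8 → 4 → 2 → 1
Total steps = 41

41 steps


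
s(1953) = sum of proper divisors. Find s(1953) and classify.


Proper divisors: 1, 3, 7, 9, 21, 31, 63, 93, 217, 279, 651
Sum = 1 + 3 + 7 + 9 + 21 + 31 + 63 + 93 + 217 + 279 + 651 = 1375
1375 < 1953 → deficient

s(1953) = 1375 (deficient)


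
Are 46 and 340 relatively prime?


Euclidean algorithm:
340 = 7 * 46 + 18
46 = 2 * 18 + 10
18 = 1 * 10 + 8
10 = 1 * 8 + 2
8 = 4 * 2 + 0
GCD(46, 340) = 2

No, not coprime (GCD = 2)


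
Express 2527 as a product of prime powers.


2527 / 7 = 361
361 / 19 = 19
19 / 19 = 1
2527 = 7 × 19^2


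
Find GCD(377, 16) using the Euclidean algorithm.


377 = 23 * 16 + 9
16 = 1 * 9 + 7
9 = 1 * 7 + 2
7 = 3 * 2 + 1
2 = 2 * 1 + 0
GCD = 1


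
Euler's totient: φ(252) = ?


252 = 2^2 × 3^2 × 7
Prime factors: 2, 3, 7
φ(252) = 252 × (1-1/2) × (1-1/3) × (1-1/7)
= 252 × 1/2 × 2/3 × 6/7 = 72

φ(252) = 72


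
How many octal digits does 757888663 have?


757888663 in base 8 = 5513073227
Number of digits = 10

10 digits (base 8)


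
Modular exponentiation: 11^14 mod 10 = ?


11^1 mod 10 = 1
11^2 mod 10 = 1
11^3 mod 10 = 1
11^4 mod 10 = 1
11^5 mod 10 = 1
11^6 mod 10 = 1
11^7 mod 10 = 1
11^8 mod 10 = 1
11^9 mod 10 = 1
11^10 mod 10 = 1
11^11 mod 10 = 1
11^12 mod 10 = 1
11^13 mod 10 = 1
11^14 mod 10 = 1


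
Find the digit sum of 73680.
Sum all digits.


7 + 3 + 6 + 8 + 0 = 24


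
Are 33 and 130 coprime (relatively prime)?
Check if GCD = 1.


Euclidean algorithm:
130 = 3 * 33 + 31
33 = 1 * 31 + 2
31 = 15 * 2 + 1
2 = 2 * 1 + 0
GCD(33, 130) = 1

Yes, coprime (GCD = 1)


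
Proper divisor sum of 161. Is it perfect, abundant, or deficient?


Proper divisors: 1, 7, 23
Sum = 1 + 7 + 23 = 31
31 < 161 → deficient

s(161) = 31 (deficient)


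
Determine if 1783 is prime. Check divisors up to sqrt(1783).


Check divisors up to sqrt(1783) = 42.2256
No divisors found.
1783 is prime.

Yes, 1783 is prime


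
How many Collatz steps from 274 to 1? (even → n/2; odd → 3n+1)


274 → 137 → 412 → 206 → 103 → 310 → 155 → 466 → 233 → 700 → 350 → 175 → 526 → 263 → 790 → 395 → 1186 → 593 → 1780 → 890 → 445 → 1336 → 668 → 334 → 167 → 502 → 251 → 754 → 377 → 1132 → 566 → 283 → 850 → 425 → 1276 → 638 → 319 → 958 → 479 → 1438 → 719 → 2158 → 1079 → 3238 → 1619 → 4858 → 2429 → 7288 → 3644 → 1822 → 911 → 2734 → 1367 → 4102 → 2051 → 6154 → 3077 → 9232 → 4616 → 2308 → 1154 → 577 → 1732 → 866 → 433 → 1300 → 650 → 325 → 976 → 488 → 244 → 122 → 61 → 184 → 92 → 46 → 23 → 70 → 35 → 106 → 53 → 160 → 80 → 40 → 20 → 10 → 5 → 16 → 8 → 4 → 2 → 1
Total steps = 91

91 steps


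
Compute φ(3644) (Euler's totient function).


3644 = 2^2 × 911
Prime factors: 2, 911
φ(3644) = 3644 × (1-1/2) × (1-1/911)
= 3644 × 1/2 × 910/911 = 1820

φ(3644) = 1820


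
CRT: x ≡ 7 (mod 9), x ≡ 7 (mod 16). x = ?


M = 9*16 = 144
M1 = M/9 = 16, M2 = M/16 = 9
M1^(-1) mod 9 = 4, M2^(-1) mod 16 = 9
x = 7*16*4 + 7*9*9 = 1015
1015 mod 144 = 7
Check: 7 mod 9 = 7 ✓, 7 mod 16 = 7 ✓

x ≡ 7 (mod 144)


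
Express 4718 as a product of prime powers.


4718 / 2 = 2359
2359 / 7 = 337
337 / 337 = 1
4718 = 2 × 7 × 337


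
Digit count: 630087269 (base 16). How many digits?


630087269 in base 16 = 258E5E65
Number of digits = 8

8 digits (base 16)


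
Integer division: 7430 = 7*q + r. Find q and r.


7430 = 7 * 1061 + 3
Check: 7427 + 3 = 7430

q = 1061, r = 3


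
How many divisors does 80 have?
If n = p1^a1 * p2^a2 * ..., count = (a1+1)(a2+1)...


80 = 2^4 × 5^1
d(80) = (4+1) × (1+1) = 10

10 divisors


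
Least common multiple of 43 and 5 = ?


GCD(43, 5) = 1
LCM = 43*5/1 = 215/1 = 215

LCM = 215


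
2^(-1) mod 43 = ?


Use the extended Euclidean algorithm on (43, 2); each row r = 43*s + 2*t:
r=43, s=1, t=0
r=2, s=0, t=1
q=21: r=1, s=1, t=-21   [43*(1) + 2*(-21) = 1]
q=2: r=0, s=-2, t=43   [43*(-2) + 2*(43) = 0]
GCD = 1 with t = -21, so 2*(-21) ≡ 1 (mod 43)
Inverse = -21 mod 43 = 22
Check: 2 * 22 = 44 ≡ 1 (mod 43)

2^(-1) ≡ 22 (mod 43)


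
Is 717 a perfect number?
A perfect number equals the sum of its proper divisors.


Proper divisors of 717: 1, 3, 239
Sum = 1 + 3 + 239 = 243

No, 717 is not perfect (243 ≠ 717)


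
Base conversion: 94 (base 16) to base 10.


94 (base 16) = 148 (decimal)
148 (decimal) = 148 (base 10)


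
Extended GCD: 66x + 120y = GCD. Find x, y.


Tabular extended Euclidean (each row: r = 66*s + 120*t):
r=66, s=1, t=0
r=120, s=0, t=1
q=0: r=66, s=1, t=0   [66*(1) + 120*(0) = 66]
q=1: r=54, s=-1, t=1   [66*(-1) + 120*(1) = 54]
q=1: r=12, s=2, t=-1   [66*(2) + 120*(-1) = 12]
q=4: r=6, s=-9, t=5   [66*(-9) + 120*(5) = 6]
q=2: r=0, s=20, t=-11   [66*(20) + 120*(-11) = 0]
GCD = 6; from the row with r=6: x=-9, y=5
Check: 66*(-9) + 120*(5) = -594 + 600 = 6

GCD = 6, x = -9, y = 5


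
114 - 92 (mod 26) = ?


114 - 92 = 22
22 mod 26 = 22


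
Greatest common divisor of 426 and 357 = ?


426 = 1 * 357 + 69
357 = 5 * 69 + 12
69 = 5 * 12 + 9
12 = 1 * 9 + 3
9 = 3 * 3 + 0
GCD = 3


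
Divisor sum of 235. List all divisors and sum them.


Divisors of 235: 1, 5, 47, 235
Sum = 1 + 5 + 47 + 235 = 288

σ(235) = 288


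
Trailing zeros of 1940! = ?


floor(1940/5) = 388
floor(1940/25) = 77
floor(1940/125) = 15
floor(1940/625) = 3
Total = 483

483 trailing zeros


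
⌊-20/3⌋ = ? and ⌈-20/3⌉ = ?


-20/3 = -6.6667
floor = -7
ceil = -6

floor = -7, ceil = -6


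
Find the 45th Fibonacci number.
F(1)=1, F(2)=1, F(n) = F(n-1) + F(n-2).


Sequence: 1, 1, 2, 3, 5, 8, 13, 21, 34, 55, 89, 144, 233, 377, 610, 987, 1597, 2584, 4181, 6765, 10946, 17711, 28657, 46368, 75025, 121393, 196418, 317811, 514229, 832040, 1346269, 2178309, 3524578, 5702887, 9227465, 14930352, 24157817, 39088169, 63245986, 102334155, 165580141, 267914296, 433494437, 701408733, 1134903170
F(45) = 1134903170


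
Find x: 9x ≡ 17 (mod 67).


GCD(9, 67) = 1, unique solution
a^(-1) mod 67 = 15
x = 15 * 17 mod 67 = 54

x ≡ 54 (mod 67)


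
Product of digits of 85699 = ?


8 × 5 × 6 × 9 × 9 = 19440


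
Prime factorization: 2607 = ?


2607 / 3 = 869
869 / 11 = 79
79 / 79 = 1
2607 = 3 × 11 × 79


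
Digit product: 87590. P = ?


8 × 7 × 5 × 9 × 0 = 0


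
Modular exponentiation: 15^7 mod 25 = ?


15^1 mod 25 = 15
15^2 mod 25 = 0
15^3 mod 25 = 0
15^4 mod 25 = 0
15^5 mod 25 = 0
15^6 mod 25 = 0
15^7 mod 25 = 0


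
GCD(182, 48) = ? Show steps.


182 = 3 * 48 + 38
48 = 1 * 38 + 10
38 = 3 * 10 + 8
10 = 1 * 8 + 2
8 = 4 * 2 + 0
GCD = 2


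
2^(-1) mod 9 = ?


Use the extended Euclidean algorithm on (9, 2); each row r = 9*s + 2*t:
r=9, s=1, t=0
r=2, s=0, t=1
q=4: r=1, s=1, t=-4   [9*(1) + 2*(-4) = 1]
q=2: r=0, s=-2, t=9   [9*(-2) + 2*(9) = 0]
GCD = 1 with t = -4, so 2*(-4) ≡ 1 (mod 9)
Inverse = -4 mod 9 = 5
Check: 2 * 5 = 10 ≡ 1 (mod 9)

2^(-1) ≡ 5 (mod 9)


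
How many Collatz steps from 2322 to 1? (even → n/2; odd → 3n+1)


2322 → 1161 → 3484 → 1742 → 871 → 2614 → 1307 → 3922 → 1961 → 5884 → 2942 → 1471 → 4414 → 2207 → 6622 → 3311 → 9934 → 4967 → 14902 → 7451 → 22354 → 11177 → 33532 → 16766 → 8383 → 25150 → 12575 → 37726 → 18863 → 56590 → 28295 → 84886 → 42443 → 127330 → 63665 → 190996 → 95498 → 47749 → 143248 → 71624 → 35812 → 17906 → 8953 → 26860 → 13430 → 6715 → 20146 → 10073 → 30220 → 15110 → 7555 → 22666 → 11333 → 34000 → 17000 → 8500 → 4250 → 2125 → 6376 → 3188 → 1594 → 797 → 2392 → 1196 → 598 → 299 → 898 → 449 → 1348 → 674 → 337 → 1012 → 506 → 253 → 760 → 380 → 190 → 95 → 286 → 143 → 430 → 215 → 646 → 323 → 970 → 485 → 1456 → 728 → 364 → 182 → 91 → 274 → 137 → 412 → 206 → 103 → 310 → 155 → 466 → 233 → 700 → 350 → 175 → 526 → 263 → 790 → 395 → 1186 → 593 → 1780 → 890 → 445 → 1336 → 668 → 334 → 167 → 502 → 251 → 754 → 377 → 1132 → 566 → 283 → 850 → 425 → 1276 → 638 → 319 → 958 → 479 → 1438 → 719 → 2158 → 1079 → 3238 → 1619 → 4858 → 2429 → 7288 → 3644 → 1822 → 911 → 2734 → 1367 → 4102 → 2051 → 6154 → 3077 → 9232 → 4616 → 2308 → 1154 → 577 → 1732 → 866 → 433 → 1300 → 650 → 325 → 976 → 488 → 244 → 122 → 61 → 184 → 92 → 46 → 23 → 70 → 35 → 106 → 53 → 160 → 80 → 40 → 20 → 10 → 5 → 16 → 8 → 4 → 2 → 1
Total steps = 182

182 steps
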